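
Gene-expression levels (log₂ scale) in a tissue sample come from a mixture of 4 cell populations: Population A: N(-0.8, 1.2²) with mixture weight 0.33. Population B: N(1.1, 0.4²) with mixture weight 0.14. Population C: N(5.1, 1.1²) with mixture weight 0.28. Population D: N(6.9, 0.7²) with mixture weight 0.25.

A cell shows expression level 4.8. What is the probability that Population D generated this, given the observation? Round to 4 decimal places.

0.0159

P(component k | x) = P(Z=k)·f_k(x) / marginal(x), where marginal(x) = Σ_j P(Z=j)·f_j(x).
Normal densities:
  f_A = (1/(1.2·√(2π)))·exp(−(4.8−-0.8)²/(2·1.2²)) = 0.332452·exp(-10.88889) = 6.20504e-06
  f_B = (1/(0.4·√(2π)))·exp(−(4.8−1.1)²/(2·0.4²)) = 0.997356·exp(-42.78125) = 2.62536e-19
  f_C = (1/(1.1·√(2π)))·exp(−(4.8−5.1)²/(2·1.1²)) = 0.362675·exp(-0.03719) = 0.349435
  f_D = (1/(0.7·√(2π)))·exp(−(4.8−6.9)²/(2·0.7²)) = 0.569918·exp(-4.50000) = 0.00633121
Prior × likelihood for each component:
  P(Z=A)·f_A = 0.33 × 6.20504e-06 = 2.04766e-06
  P(Z=B)·f_B = 0.14 × 2.62536e-19 = 3.67551e-20
  P(Z=C)·f_C = 0.28 × 0.349435 = 0.0978417
  P(Z=D)·f_D = 0.25 × 0.00633121 = 0.0015828
Marginal: 2.04766e-06 + 3.67551e-20 + 0.0978417 + 0.0015828 = 0.0994265
Responsibility of Population D: 0.0015828 / 0.0994265 ≈ 0.0159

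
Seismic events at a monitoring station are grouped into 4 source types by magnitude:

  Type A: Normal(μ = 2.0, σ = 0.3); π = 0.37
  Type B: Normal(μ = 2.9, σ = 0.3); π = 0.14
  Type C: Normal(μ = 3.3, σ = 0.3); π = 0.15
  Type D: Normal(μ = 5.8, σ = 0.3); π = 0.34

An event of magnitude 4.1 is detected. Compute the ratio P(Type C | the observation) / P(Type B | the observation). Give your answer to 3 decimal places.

91.235

Only the two components matter; the odds are (π_i f_i(x)) / (π_j f_j(x)).
Component likelihoods at x = 4.1:
  p_A = 3.04491e-11
  p_B = 0.000446101
  p_C = 0.0379866
  p_D = 1.41563e-07
0.00569799 / 6.24541e-05 ≈ 91.235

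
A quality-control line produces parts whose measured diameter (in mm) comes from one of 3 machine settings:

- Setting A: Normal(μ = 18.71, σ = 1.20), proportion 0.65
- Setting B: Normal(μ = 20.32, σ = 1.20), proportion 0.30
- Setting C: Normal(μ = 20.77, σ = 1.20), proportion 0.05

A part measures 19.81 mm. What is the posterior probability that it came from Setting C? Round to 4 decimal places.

By Bayes' theorem, P(k | x) = π_k f_k(x) / Σ_j π_j f_j(x).
Normal densities:
  f_A = 0.218406
  f_B = 0.303743
  f_C = 0.24141
Weight by the priors:
  π_A·f_A = 0.65 × 0.218406 = 0.141964
  π_B·f_B = 0.30 × 0.303743 = 0.091123
  π_C·f_C = 0.05 × 0.24141 = 0.0120705
Normaliser: 0.141964 + 0.091123 + 0.0120705 = 0.245157
P(Setting C | 19.81 mm) = 0.0120705 / 0.245157 ≈ 0.0492

0.0492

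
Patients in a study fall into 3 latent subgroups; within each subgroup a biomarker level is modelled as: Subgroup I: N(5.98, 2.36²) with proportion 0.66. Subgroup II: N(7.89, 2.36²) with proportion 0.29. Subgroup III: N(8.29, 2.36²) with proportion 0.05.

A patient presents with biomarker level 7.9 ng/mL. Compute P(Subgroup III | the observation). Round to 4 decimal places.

0.0606

The responsibility of component k is π_k f_k(x) divided by Σ_j π_j f_j(x).
Evaluate each component's likelihood at the observed value:
  L_I = (1/(2.36·√(2π)))·exp(−(7.9−5.98)²/(2·2.36²)) = 0.169043·exp(-0.33094) = 0.121415
  L_II = (1/(2.36·√(2π)))·exp(−(7.9−7.89)²/(2·2.36²)) = 0.169043·exp(-0.00001) = 0.169042
  L_III = (1/(2.36·√(2π)))·exp(−(7.9−8.29)²/(2·2.36²)) = 0.169043·exp(-0.01365) = 0.166751
Multiply by the mixture weights:
  π_I·L_I = 0.66 × 0.121415 = 0.080134
  π_II·L_II = 0.29 × 0.169042 = 0.0490221
  π_III·L_III = 0.05 × 0.166751 = 0.00833754
Sum: 0.080134 + 0.0490221 + 0.00833754 = 0.137494
So the posterior for Subgroup III is 0.00833754 / 0.137494 ≈ 0.0606.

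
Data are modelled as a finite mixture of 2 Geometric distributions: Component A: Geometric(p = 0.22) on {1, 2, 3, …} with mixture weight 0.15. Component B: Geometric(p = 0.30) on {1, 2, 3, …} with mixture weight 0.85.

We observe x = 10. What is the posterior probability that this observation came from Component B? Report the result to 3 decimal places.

0.745

Apply Bayes' rule: the posterior for each component is proportional to its prior times its likelihood at x.
Evaluate each component's likelihood at the observed value:
  L_A = 0.22·(1−0.22)^9 = 0.22·0.106869 = 0.0235112
  L_B = 0.30·(1−0.30)^9 = 0.30·0.0403536 = 0.0121061
Weight by the priors:
  π_A·L_A = 0.15 × 0.0235112 = 0.00352667
  π_B·L_B = 0.85 × 0.0121061 = 0.0102902
Marginal: 0.00352667 + 0.0102902 = 0.0138168
P(Component B | x) ≈ 0.745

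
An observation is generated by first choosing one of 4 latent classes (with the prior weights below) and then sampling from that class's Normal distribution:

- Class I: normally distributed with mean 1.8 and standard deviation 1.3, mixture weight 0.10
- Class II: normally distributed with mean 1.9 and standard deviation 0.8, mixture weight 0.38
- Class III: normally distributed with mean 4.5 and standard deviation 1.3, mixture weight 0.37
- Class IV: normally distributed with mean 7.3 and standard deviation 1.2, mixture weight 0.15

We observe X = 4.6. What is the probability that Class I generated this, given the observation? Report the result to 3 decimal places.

0.025

Apply Bayes' rule: the posterior for each component is proportional to its prior times its likelihood at x.
Component likelihoods at x = 4.6:
  L_I = (1/(1.3·√(2π)))·exp(−(4.6−1.8)²/(2·1.3²)) = 0.306879·exp(-2.31953) = 0.0301723
  L_II = (1/(0.8·√(2π)))·exp(−(4.6−1.9)²/(2·0.8²)) = 0.498678·exp(-5.69531) = 0.0016764
  L_III = (1/(1.3·√(2π)))·exp(−(4.6−4.5)²/(2·1.3²)) = 0.306879·exp(-0.00296) = 0.305972
  L_IV = (1/(1.2·√(2π)))·exp(−(4.6−7.3)²/(2·1.2²)) = 0.332452·exp(-2.53125) = 0.0264497
Weight by the priors:
  P(Z=I)·L_I = 0.10 × 0.0301723 = 0.00301723
  P(Z=II)·L_II = 0.38 × 0.0016764 = 0.000637031
  P(Z=III)·L_III = 0.37 × 0.305972 = 0.11321
  P(Z=IV)·L_IV = 0.15 × 0.0264497 = 0.00396746
Denominator: 0.00301723 + 0.000637031 + 0.11321 + 0.00396746 = 0.120831
P(Class I | 4.6) ≈ 0.025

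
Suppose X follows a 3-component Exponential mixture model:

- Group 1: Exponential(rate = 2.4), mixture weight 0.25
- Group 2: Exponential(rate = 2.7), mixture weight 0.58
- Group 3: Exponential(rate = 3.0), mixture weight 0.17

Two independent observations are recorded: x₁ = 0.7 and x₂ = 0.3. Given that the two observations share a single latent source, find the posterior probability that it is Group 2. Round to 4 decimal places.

0.5788

Apply Bayes' rule: the posterior for each component is proportional to its prior times its likelihood at x.
Since both observations come from the same component, the likelihood for component k is f_k(x₁)·f_k(x₂).
  f_1 = [0.447298] × [1.16821] = 0.522535
  f_2 = [0.407894] × [1.20112] = 0.489928
  f_3 = [0.367369] × [1.21971] = 0.448084
Multiply by the mixture weights:
  P(Z=1)·f_1 = 0.25 × 0.522535 = 0.130634
  P(Z=2)·f_2 = 0.58 × 0.489928 = 0.284158
  P(Z=3)·f_3 = 0.17 × 0.448084 = 0.0761742
Denominator: 0.130634 + 0.284158 + 0.0761742 = 0.490966
P(Group 2 | x) ≈ 0.5788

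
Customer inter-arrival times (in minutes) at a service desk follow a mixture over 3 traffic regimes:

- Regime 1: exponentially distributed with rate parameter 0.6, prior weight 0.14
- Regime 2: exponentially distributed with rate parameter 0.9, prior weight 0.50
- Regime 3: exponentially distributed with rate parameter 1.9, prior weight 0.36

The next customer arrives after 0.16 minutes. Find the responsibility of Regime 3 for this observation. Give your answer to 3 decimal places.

0.520

Posterior ∝ prior × likelihood, so P(k | x) ∝ π_k f_k(x); normalise over all components.
Exponential densities:
  L_1 = 0.545078
  L_2 = 0.779299
  L_3 = 1.40194
Unnormalised posteriors:
  π_1·L_1 = 0.14 × 0.545078 = 0.076311
  π_2·L_2 = 0.50 × 0.779299 = 0.389649
  π_3·L_3 = 0.36 × 1.40194 = 0.504697
Sum: 0.076311 + 0.389649 + 0.504697 = 0.970657
Responsibility of Regime 3: 0.504697 / 0.970657 ≈ 0.520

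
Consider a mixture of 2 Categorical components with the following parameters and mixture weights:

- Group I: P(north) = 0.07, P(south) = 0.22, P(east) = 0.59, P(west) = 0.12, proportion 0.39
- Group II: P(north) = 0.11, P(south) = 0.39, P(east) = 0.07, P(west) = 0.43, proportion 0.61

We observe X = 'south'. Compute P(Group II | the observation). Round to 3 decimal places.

0.735

P(component k | x) = w_k·f_k(x) / marginal(x), where marginal(x) = Σ_j w_j·f_j(x).
Component likelihoods at x = 'south':
  p_I = P(south | comp) = 0.22
  p_II = P(south | comp) = 0.39
Prior × likelihood for each component:
  w_I·p_I = 0.39 × 0.22 = 0.0858
  w_II·p_II = 0.61 × 0.39 = 0.2379
Marginal: 0.0858 + 0.2379 = 0.3237
P(Group II | x) = 0.2379 / 0.3237 ≈ 0.735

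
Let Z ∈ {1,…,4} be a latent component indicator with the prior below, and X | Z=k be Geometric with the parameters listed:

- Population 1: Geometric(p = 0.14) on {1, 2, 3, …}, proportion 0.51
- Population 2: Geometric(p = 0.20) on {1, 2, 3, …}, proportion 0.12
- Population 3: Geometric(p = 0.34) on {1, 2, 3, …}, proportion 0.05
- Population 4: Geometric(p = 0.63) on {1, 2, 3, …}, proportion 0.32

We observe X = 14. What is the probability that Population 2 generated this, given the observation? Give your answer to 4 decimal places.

P(component k | x) = P(Z=k)·f_k(x) / marginal(x), where marginal(x) = Σ_j P(Z=j)·f_j(x).
Evaluate each component's likelihood at the observed value:
  L_1 = 0.0197064
  L_2 = 0.0109951
  L_3 = 0.00153303
  L_4 = 1.53449e-06
Weight by the priors:
  P(Z=1)·L_1 = 0.51 × 0.0197064 = 0.0100503
  P(Z=2)·L_2 = 0.12 × 0.0109951 = 0.00131941
  P(Z=3)·L_3 = 0.05 × 0.00153303 = 7.66514e-05
  P(Z=4)·L_4 = 0.32 × 1.53449e-06 = 4.91036e-07
Sum: 0.0100503 + 0.00131941 + 7.66514e-05 + 4.91036e-07 = 0.0114468
P(Population 2 | data) ≈ 0.1153

0.1153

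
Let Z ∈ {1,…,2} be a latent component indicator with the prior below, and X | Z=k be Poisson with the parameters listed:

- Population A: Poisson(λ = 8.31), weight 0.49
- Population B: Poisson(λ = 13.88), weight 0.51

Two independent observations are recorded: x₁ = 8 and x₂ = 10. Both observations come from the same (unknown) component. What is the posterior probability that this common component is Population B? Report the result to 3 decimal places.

By Bayes' theorem, P(k | x) = π_k f_k(x) / Σ_j π_j f_j(x).
Since both observations come from the same component, the likelihood for component k is f_k(x₁)·f_k(x₂).
  f_A = [e^(−8.31)·8.31^8/8! = 0.138772] × [0.106478] = 0.0147761
  f_B = [e^(−13.88)·13.88^8/8! = 0.0320323] × [0.0685684] = 0.0021964
Prior × likelihood for each component:
  π_A·f_A = 0.49 × 0.0147761 = 0.0072403
  π_B·f_B = 0.51 × 0.0021964 = 0.00112017
Marginal: 0.0072403 + 0.00112017 = 0.00836047
Responsibility of Population B: 0.00112017 / 0.00836047 ≈ 0.134

0.134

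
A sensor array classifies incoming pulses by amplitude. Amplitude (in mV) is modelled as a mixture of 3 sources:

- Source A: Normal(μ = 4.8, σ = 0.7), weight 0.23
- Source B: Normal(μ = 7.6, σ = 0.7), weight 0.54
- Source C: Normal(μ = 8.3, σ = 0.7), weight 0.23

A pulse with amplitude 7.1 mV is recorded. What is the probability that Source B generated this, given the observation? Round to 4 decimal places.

Posterior ∝ prior × likelihood, so P(k | x) ∝ π_k f_k(x); normalise over all components.
Component likelihoods at x = 7.1 mV:
  f_A = 0.00257934
  f_B = 0.441593
  f_C = 0.131119
Weight by the priors:
  π_A·f_A = 0.23 × 0.00257934 = 0.000593248
  π_B·f_B = 0.54 × 0.441593 = 0.23846
  π_C·f_C = 0.23 × 0.131119 = 0.0301573
Marginal: 0.000593248 + 0.23846 + 0.0301573 = 0.269211
Responsibility of Source B: 0.23846 / 0.269211 ≈ 0.8858

0.8858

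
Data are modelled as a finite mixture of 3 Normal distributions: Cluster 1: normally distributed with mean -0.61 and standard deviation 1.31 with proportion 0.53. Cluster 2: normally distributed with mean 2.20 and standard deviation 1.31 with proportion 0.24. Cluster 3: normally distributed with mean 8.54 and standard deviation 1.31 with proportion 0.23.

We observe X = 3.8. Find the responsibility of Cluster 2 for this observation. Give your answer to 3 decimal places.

0.981

By Bayes' theorem, P(k | x) = P(Z=k) f_k(x) / Σ_j P(Z=j) f_j(x).
Evaluate each component's likelihood at the observed value:
  p_1 = (1/(1.31·√(2π)))·exp(−(3.8−-0.61)²/(2·1.31²)) = 0.304536·exp(-5.66637) = 0.00105382
  p_2 = (1/(1.31·√(2π)))·exp(−(3.8−2.20)²/(2·1.31²)) = 0.304536·exp(-0.74588) = 0.144447
  p_3 = (1/(1.31·√(2π)))·exp(−(3.8−8.54)²/(2·1.31²)) = 0.304536·exp(-6.54612) = 0.000437214
Unnormalised posteriors:
  P(Z=1)·p_1 = 0.53 × 0.00105382 = 0.000558526
  P(Z=2)·p_2 = 0.24 × 0.144447 = 0.0346673
  P(Z=3)·p_3 = 0.23 × 0.000437214 = 0.000100559
Denominator: 0.000558526 + 0.0346673 + 0.000100559 = 0.0353264
Responsibility of Cluster 2: 0.0346673 / 0.0353264 ≈ 0.981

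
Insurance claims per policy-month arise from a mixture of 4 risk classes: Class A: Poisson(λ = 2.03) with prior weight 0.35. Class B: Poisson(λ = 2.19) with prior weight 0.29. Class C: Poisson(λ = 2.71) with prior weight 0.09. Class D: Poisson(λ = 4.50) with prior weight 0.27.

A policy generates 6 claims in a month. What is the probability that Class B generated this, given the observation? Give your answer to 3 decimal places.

Posterior ∝ prior × likelihood, so P(k | x) ∝ π_k f_k(x); normalise over all components.
Evaluate each component's likelihood at the observed value:
  f_A = e^(−2.03)·2.03^6/6! = 0.0127652
  f_B = e^(−2.19)·2.19^6/6! = 0.0171485
  f_C = e^(−2.71)·2.71^6/6! = 0.0366054
  f_D = e^(−4.50)·4.50^6/6! = 0.12812
Multiply by the mixture weights:
  π_A·f_A = 0.35 × 0.0127652 = 0.0044678
  π_B·f_B = 0.29 × 0.0171485 = 0.00497308
  π_C·f_C = 0.09 × 0.0366054 = 0.00329449
  π_D·f_D = 0.27 × 0.12812 = 0.0345924
Evidence: 0.0044678 + 0.00497308 + 0.00329449 + 0.0345924 = 0.0473278
Responsibility of Class B: 0.00497308 / 0.0473278 ≈ 0.105

0.105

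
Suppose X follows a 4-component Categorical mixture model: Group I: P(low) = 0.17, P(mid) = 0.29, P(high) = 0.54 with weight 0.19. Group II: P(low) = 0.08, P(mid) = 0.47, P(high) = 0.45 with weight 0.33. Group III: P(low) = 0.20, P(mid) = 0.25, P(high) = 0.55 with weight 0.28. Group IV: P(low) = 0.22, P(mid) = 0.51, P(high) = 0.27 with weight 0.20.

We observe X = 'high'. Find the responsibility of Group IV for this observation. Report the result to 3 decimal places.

P(component k | x) = P(Z=k)·f_k(x) / marginal(x), where marginal(x) = Σ_j P(Z=j)·f_j(x).
Categorical probabilities:
  p_I = 0.54
  p_II = 0.45
  p_III = 0.55
  p_IV = 0.27
Prior × likelihood for each component:
  P(Z=I)·p_I = 0.19 × 0.54 = 0.1026
  P(Z=II)·p_II = 0.33 × 0.45 = 0.1485
  P(Z=III)·p_III = 0.28 × 0.55 = 0.154
  P(Z=IV)·p_IV = 0.20 × 0.27 = 0.054
Evidence: 0.1026 + 0.1485 + 0.154 + 0.054 = 0.4591
P(Group IV | 'high') = 0.054 / 0.4591 ≈ 0.118

0.118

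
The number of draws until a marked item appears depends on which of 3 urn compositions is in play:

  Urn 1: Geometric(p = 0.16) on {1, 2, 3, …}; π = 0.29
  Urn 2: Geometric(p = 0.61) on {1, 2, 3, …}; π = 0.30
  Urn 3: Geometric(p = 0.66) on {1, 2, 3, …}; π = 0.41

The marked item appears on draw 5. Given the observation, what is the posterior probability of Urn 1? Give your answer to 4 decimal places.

0.7464

Apply Bayes' rule: the posterior for each component is proportional to its prior times its likelihood at x.
Evaluate each component's likelihood at the observed value:
  f_1 = 0.0796594
  f_2 = 0.014112
  f_3 = 0.00881982
Multiply by the mixture weights:
  π_1·f_1 = 0.29 × 0.0796594 = 0.0231012
  π_2·f_2 = 0.30 × 0.014112 = 0.0042336
  π_3·f_3 = 0.41 × 0.00881982 = 0.00361613
Marginal: 0.0231012 + 0.0042336 + 0.00361613 = 0.030951
P(Urn 1 | 5) = 0.0231012 / 0.030951 ≈ 0.7464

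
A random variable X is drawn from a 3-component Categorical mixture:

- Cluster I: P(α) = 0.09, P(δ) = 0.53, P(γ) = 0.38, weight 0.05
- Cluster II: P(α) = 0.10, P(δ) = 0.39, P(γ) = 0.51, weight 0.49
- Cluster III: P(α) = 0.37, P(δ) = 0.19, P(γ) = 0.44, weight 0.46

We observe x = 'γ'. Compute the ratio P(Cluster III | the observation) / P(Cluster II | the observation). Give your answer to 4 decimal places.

Posterior odds = (π_i f_i(x)) / (π_j f_j(x)); the normalising sum cancels.
Component likelihoods at x = 'γ':
  p_I = P(γ | comp) = 0.38
  p_II = P(γ | comp) = 0.51
  p_III = P(γ | comp) = 0.44
Posterior odds = (π_III·p_III) / (π_II·p_II) = (0.46·0.44) / (0.49·0.51) = 0.2024 / 0.2499 ≈ 0.8099

0.8099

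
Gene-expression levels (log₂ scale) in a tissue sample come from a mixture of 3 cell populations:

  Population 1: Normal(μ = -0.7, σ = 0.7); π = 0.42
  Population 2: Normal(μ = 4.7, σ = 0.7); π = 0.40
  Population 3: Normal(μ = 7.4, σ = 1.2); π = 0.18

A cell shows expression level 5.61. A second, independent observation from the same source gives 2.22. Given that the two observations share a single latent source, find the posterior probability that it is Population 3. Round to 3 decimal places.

0.006

P(component k | x) = π_k·f_k(x) / marginal(x), where marginal(x) = Σ_j π_j·f_j(x).
Since both observations come from the same component, the likelihood for component k is f_k(x₁)·f_k(x₂).
  f_1 = [(1/(0.7·√(2π)))·exp(−(5.61−-0.7)²/(2·0.7²)) = 0.569918·exp(-40.62867) = 1.29123e-18] × [9.49014e-05] = 1.22539e-22
  f_2 = [(1/(0.7·√(2π)))·exp(−(5.61−4.7)²/(2·0.7²)) = 0.569918·exp(-0.84500) = 0.244812] × [0.00107205] = 0.000262451
  f_3 = [(1/(1.2·√(2π)))·exp(−(5.61−7.4)²/(2·1.2²)) = 0.332452·exp(-1.11253) = 0.109285] × [2.98876e-05] = 3.26627e-06
Multiply by the mixture weights:
  π_1·f_1 = 0.42 × 1.22539e-22 = 5.14666e-23
  π_2·f_2 = 0.40 × 0.000262451 = 0.00010498
  π_3·f_3 = 0.18 × 3.26627e-06 = 5.87929e-07
Sum: 5.14666e-23 + 0.00010498 + 5.87929e-07 = 0.000105568
P(Population 3 | x₁,x₂) = 5.87929e-07 / 0.000105568 ≈ 0.006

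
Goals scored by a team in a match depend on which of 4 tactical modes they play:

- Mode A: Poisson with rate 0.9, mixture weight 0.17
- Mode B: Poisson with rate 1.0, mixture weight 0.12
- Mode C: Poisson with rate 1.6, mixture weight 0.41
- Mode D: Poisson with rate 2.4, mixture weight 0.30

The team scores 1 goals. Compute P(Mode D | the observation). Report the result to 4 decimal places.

0.2148

P(component k | x) = π_k·f_k(x) / marginal(x), where marginal(x) = Σ_j π_j·f_j(x).
Component likelihoods at x = 1 goals:
  p_A = 0.365913
  p_B = 0.367879
  p_C = 0.323034
  p_D = 0.217723
Multiply by the mixture weights:
  π_A·p_A = 0.17 × 0.365913 = 0.0622052
  π_B·p_B = 0.12 × 0.367879 = 0.0441455
  π_C·p_C = 0.41 × 0.323034 = 0.132444
  π_D·p_D = 0.30 × 0.217723 = 0.0653169
Sum: 0.0622052 + 0.0441455 + 0.132444 + 0.0653169 = 0.304112
P(Mode D | data) ≈ 0.2148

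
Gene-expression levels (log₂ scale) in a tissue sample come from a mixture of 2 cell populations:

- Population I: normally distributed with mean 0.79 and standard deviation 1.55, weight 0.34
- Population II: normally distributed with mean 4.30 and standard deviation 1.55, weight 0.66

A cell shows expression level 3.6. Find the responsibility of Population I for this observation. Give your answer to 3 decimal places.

0.099

By Bayes' theorem, P(k | x) = P(Z=k) f_k(x) / Σ_j P(Z=j) f_j(x).
Evaluate each component's likelihood at the observed value:
  p_I = (1/(1.55·√(2π)))·exp(−(3.6−0.79)²/(2·1.55²)) = 0.257382·exp(-1.64331) = 0.0497621
  p_II = (1/(1.55·√(2π)))·exp(−(3.6−4.30)²/(2·1.55²)) = 0.257382·exp(-0.10198) = 0.232429
Unnormalised posteriors:
  P(Z=I)·p_I = 0.34 × 0.0497621 = 0.0169191
  P(Z=II)·p_II = 0.66 × 0.232429 = 0.153403
Marginal: 0.0169191 + 0.153403 = 0.170322
P(Population I | data) = 0.0169191 / 0.170322 ≈ 0.099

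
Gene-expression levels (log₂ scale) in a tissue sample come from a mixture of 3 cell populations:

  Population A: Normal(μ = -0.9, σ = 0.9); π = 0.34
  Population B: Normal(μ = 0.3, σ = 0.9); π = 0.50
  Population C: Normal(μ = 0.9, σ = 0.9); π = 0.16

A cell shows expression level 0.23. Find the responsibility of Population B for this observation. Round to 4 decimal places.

0.6438

The responsibility of component k is P(Z=k) f_k(x) divided by Σ_j P(Z=j) f_j(x).
Component likelihoods at x = 0.23:
  p_A = 0.201536
  p_B = 0.44193
  p_C = 0.335989
Weight by the priors:
  P(Z=A)·p_A = 0.34 × 0.201536 = 0.0685222
  P(Z=B)·p_B = 0.50 × 0.44193 = 0.220965
  P(Z=C)·p_C = 0.16 × 0.335989 = 0.0537582
Marginal: 0.0685222 + 0.220965 + 0.0537582 = 0.343246
So the posterior for Population B is 0.220965 / 0.343246 ≈ 0.6438.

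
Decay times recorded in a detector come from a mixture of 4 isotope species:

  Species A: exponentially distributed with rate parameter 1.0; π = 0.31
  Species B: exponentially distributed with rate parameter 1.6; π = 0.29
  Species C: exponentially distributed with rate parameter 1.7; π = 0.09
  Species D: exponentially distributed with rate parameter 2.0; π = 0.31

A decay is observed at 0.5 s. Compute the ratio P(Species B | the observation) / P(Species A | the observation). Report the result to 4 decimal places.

1.1088

Posterior odds = (P(Z=i) f_i(x)) / (P(Z=j) f_j(x)); the normalising sum cancels.
Exponential densities:
  f_A = 0.606531
  f_B = 0.718926
  f_C = 0.726605
  f_D = 0.735759
Odds = (0.29/0.31) × (0.718926/0.606531) = 0.935484 × 1.18531 ≈ 1.1088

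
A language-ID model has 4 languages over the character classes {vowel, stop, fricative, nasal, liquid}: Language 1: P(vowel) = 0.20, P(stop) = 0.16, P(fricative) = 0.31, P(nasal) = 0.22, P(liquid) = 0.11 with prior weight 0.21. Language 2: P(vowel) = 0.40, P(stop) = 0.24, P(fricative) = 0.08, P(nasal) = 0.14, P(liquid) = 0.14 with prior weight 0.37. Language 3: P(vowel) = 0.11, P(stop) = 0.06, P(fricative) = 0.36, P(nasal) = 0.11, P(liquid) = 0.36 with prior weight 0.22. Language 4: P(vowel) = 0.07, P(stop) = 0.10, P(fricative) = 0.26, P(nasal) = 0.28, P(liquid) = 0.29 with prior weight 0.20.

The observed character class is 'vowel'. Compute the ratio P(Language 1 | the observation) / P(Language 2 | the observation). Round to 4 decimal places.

0.2838

Posterior odds = (π_i f_i(x)) / (π_j f_j(x)); the normalising sum cancels.
Categorical probabilities:
  L_1 = P(vowel | comp) = 0.20
  L_2 = P(vowel | comp) = 0.40
  L_3 = P(vowel | comp) = 0.11
  L_4 = P(vowel | comp) = 0.07
Posterior odds = (π_1·L_1) / (π_2·L_2) = (0.21·0.2) / (0.37·0.4) = 0.042 / 0.148 ≈ 0.2838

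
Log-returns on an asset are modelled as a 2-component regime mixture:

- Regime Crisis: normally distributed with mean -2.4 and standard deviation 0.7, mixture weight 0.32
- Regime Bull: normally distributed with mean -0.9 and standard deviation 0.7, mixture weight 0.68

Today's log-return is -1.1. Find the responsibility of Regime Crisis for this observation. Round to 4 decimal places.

0.0804

The responsibility of component k is π_k f_k(x) divided by Σ_j π_j f_j(x).
Component likelihoods at x = -1.1:
  p_Crisis = (1/(0.7·√(2π)))·exp(−(-1.1−-2.4)²/(2·0.7²)) = 0.569918·exp(-1.72449) = 0.101596
  p_Bull = (1/(0.7·√(2π)))·exp(−(-1.1−-0.9)²/(2·0.7²)) = 0.569918·exp(-0.04082) = 0.547124
Prior × likelihood for each component:
  π_Crisis·p_Crisis = 0.32 × 0.101596 = 0.0325106
  π_Bull·p_Bull = 0.68 × 0.547124 = 0.372044
Evidence: 0.0325106 + 0.372044 = 0.404555
So the posterior for Regime Crisis is 0.0325106 / 0.404555 ≈ 0.0804.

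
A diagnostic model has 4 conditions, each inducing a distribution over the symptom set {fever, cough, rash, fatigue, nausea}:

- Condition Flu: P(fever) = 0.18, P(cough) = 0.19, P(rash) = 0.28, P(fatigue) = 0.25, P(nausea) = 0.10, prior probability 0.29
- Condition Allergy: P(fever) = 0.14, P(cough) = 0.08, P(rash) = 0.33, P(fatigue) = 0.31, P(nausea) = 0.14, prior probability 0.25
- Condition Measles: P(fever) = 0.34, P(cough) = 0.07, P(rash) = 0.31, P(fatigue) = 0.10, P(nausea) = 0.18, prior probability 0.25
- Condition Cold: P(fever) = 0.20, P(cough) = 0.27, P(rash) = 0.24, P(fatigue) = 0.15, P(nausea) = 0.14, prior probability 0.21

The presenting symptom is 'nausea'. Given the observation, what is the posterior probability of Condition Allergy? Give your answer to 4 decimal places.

0.2529

Posterior ∝ prior × likelihood, so P(k | x) ∝ π_k f_k(x); normalise over all components.
Categorical probabilities:
  f_Flu = 0.1
  f_Allergy = 0.14
  f_Measles = 0.18
  f_Cold = 0.14
Multiply by the mixture weights:
  π_Flu·f_Flu = 0.29 × 0.1 = 0.029
  π_Allergy·f_Allergy = 0.25 × 0.14 = 0.035
  π_Measles·f_Measles = 0.25 × 0.18 = 0.045
  π_Cold·f_Cold = 0.21 × 0.14 = 0.0294
Evidence: 0.029 + 0.035 + 0.045 + 0.0294 = 0.1384
So the posterior for Condition Allergy is 0.035 / 0.1384 ≈ 0.2529.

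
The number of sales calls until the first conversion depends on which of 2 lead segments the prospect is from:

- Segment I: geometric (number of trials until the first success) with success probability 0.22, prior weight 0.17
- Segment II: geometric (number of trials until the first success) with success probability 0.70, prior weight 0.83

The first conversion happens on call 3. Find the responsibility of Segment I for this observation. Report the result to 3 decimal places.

Apply Bayes' rule: the posterior for each component is proportional to its prior times its likelihood at x.
Component likelihoods at x = 3:
  f_I = 0.22·(1−0.22)^2 = 0.22·0.6084 = 0.133848
  f_II = 0.70·(1−0.70)^2 = 0.70·0.09 = 0.063
Weight by the priors:
  π_I·f_I = 0.17 × 0.133848 = 0.0227542
  π_II·f_II = 0.83 × 0.063 = 0.05229
Marginal: 0.0227542 + 0.05229 = 0.0750442
P(Segment I | data) = 0.0227542 / 0.0750442 ≈ 0.303

0.303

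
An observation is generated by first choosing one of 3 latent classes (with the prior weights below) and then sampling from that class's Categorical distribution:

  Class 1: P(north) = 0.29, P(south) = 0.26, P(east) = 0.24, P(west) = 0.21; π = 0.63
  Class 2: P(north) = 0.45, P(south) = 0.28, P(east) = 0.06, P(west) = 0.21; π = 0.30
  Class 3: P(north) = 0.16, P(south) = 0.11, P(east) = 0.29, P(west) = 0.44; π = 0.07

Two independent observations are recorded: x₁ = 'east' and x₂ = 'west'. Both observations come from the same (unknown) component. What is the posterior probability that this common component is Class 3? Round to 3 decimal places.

Apply Bayes' rule: the posterior for each component is proportional to its prior times its likelihood at x.
Since both observations come from the same component, the likelihood for component k is f_k(x₁)·f_k(x₂).
  f_1 = [0.24] × [0.21] = 0.0504
  f_2 = [0.06] × [0.21] = 0.0126
  f_3 = [0.29] × [0.44] = 0.1276
Prior × likelihood for each component:
  π_1·f_1 = 0.63 × 0.0504 = 0.031752
  π_2·f_2 = 0.30 × 0.0126 = 0.00378
  π_3·f_3 = 0.07 × 0.1276 = 0.008932
Denominator: 0.031752 + 0.00378 + 0.008932 = 0.044464
P(Class 3 | data) ≈ 0.201

0.201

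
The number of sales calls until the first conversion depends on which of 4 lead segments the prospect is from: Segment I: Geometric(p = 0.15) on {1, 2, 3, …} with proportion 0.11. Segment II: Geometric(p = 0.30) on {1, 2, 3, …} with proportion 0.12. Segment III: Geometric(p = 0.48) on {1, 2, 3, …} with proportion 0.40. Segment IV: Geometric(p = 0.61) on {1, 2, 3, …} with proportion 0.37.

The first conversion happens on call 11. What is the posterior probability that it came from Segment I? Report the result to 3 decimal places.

0.712

By Bayes' theorem, P(k | x) = w_k f_k(x) / Σ_j w_j f_j(x).
Geometric probabilities:
  L_I = 0.0295312
  L_II = 0.00847426
  L_III = 0.000693865
  L_IV = 4.96565e-05
Multiply by the mixture weights:
  w_I·L_I = 0.11 × 0.0295312 = 0.00324843
  w_II·L_II = 0.12 × 0.00847426 = 0.00101691
  w_III·L_III = 0.40 × 0.000693865 = 0.000277546
  w_IV·L_IV = 0.37 × 4.96565e-05 = 1.83729e-05
Denominator: 0.00324843 + 0.00101691 + 0.000277546 + 1.83729e-05 = 0.00456126
Responsibility of Segment I: 0.00324843 / 0.00456126 ≈ 0.712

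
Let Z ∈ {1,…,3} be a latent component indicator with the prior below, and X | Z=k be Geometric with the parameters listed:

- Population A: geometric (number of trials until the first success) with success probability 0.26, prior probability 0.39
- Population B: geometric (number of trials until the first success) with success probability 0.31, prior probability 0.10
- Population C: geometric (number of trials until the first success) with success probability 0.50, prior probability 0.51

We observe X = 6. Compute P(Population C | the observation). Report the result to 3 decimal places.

By Bayes' theorem, P(k | x) = π_k f_k(x) / Σ_j π_j f_j(x).
Component likelihoods at x = 6:
  f_A = 0.0576942
  f_B = 0.048485
  f_C = 0.015625
Weight by the priors:
  π_A·f_A = 0.39 × 0.0576942 = 0.0225007
  π_B·f_B = 0.10 × 0.048485 = 0.0048485
  π_C·f_C = 0.51 × 0.015625 = 0.00796875
Denominator: 0.0225007 + 0.0048485 + 0.00796875 = 0.035318
P(Population C | x) = 0.00796875 / 0.035318 ≈ 0.226

0.226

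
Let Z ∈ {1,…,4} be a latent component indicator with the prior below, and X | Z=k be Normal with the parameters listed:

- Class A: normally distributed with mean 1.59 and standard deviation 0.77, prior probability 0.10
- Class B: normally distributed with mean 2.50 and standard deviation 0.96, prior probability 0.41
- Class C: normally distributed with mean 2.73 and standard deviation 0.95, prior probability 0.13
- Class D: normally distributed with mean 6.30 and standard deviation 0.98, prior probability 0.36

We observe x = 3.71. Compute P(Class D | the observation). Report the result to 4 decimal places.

0.0389

P(component k | x) = w_k·f_k(x) / marginal(x), where marginal(x) = Σ_j w_j·f_j(x).
Evaluate each component's likelihood at the observed value:
  L_A = 0.0117048
  L_B = 0.187788
  L_C = 0.246665
  L_D = 0.0123873
Weight by the priors:
  w_A·L_A = 0.10 × 0.0117048 = 0.00117048
  w_B·L_B = 0.41 × 0.187788 = 0.0769931
  w_C·L_C = 0.13 × 0.246665 = 0.0320665
  w_D·L_D = 0.36 × 0.0123873 = 0.00445943
Denominator: 0.00117048 + 0.0769931 + 0.0320665 + 0.00445943 = 0.114689
P(Class D | the observation) ≈ 0.0389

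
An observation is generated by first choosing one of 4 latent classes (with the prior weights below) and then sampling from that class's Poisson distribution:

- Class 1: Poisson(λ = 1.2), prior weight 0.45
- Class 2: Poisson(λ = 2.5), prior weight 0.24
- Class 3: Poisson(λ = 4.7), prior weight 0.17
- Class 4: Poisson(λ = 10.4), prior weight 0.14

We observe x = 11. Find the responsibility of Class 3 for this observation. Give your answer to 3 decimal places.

0.055

P(component k | x) = w_k·f_k(x) / marginal(x), where marginal(x) = Σ_j w_j·f_j(x).
Component likelihoods at x = 11:
  p_1 = e^(−1.2)·1.2^11/11! = 5.60641e-08
  p_2 = e^(−2.5)·2.5^11/11! = 4.90285e-05
  p_3 = e^(−4.7)·4.7^11/11! = 0.00563296
  p_4 = e^(−10.4)·10.4^11/11! = 0.117368
Prior × likelihood for each component:
  w_1·p_1 = 0.45 × 5.60641e-08 = 2.52288e-08
  w_2·p_2 = 0.24 × 4.90285e-05 = 1.17668e-05
  w_3·p_3 = 0.17 × 0.00563296 = 0.000957603
  w_4·p_4 = 0.14 × 0.117368 = 0.0164315
Denominator: 2.52288e-08 + 1.17668e-05 + 0.000957603 + 0.0164315 = 0.0174009
P(Class 3 | x) ≈ 0.055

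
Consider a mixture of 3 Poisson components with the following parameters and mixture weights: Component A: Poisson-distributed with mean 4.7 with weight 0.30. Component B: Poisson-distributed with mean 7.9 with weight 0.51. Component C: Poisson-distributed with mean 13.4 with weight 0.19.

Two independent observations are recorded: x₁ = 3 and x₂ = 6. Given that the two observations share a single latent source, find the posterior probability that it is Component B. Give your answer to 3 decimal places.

0.232

By Bayes' theorem, P(k | x) = π_k f_k(x) / Σ_j π_j f_j(x).
Since both observations come from the same component, the likelihood for component k is f_k(x₁)·f_k(x₂).
  p_A = [e^(−4.7)·4.7^3/3! = 0.157383] × [0.136167] = 0.0214303
  p_B = [e^(−7.9)·7.9^3/3! = 0.0304652] × [0.125171] = 0.00381336
  p_C = [e^(−13.4)·13.4^3/3! = 0.000607599] × [0.0121829] = 7.40231e-06
Weight by the priors:
  π_A·p_A = 0.30 × 0.0214303 = 0.0064291
  π_B·p_B = 0.51 × 0.00381336 = 0.00194481
  π_C·p_C = 0.19 × 7.40231e-06 = 1.40644e-06
Denominator: 0.0064291 + 0.00194481 + 1.40644e-06 = 0.00837532
So the posterior for Component B is 0.00194481 / 0.00837532 ≈ 0.232.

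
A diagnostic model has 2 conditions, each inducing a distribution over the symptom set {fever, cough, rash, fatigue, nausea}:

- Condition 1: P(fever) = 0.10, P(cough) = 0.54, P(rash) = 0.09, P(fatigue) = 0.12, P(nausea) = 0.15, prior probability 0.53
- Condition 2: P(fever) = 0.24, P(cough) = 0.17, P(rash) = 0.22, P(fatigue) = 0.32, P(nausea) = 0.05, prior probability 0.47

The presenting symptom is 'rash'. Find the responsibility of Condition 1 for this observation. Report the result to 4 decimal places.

0.3157

P(component k | x) = π_k·f_k(x) / marginal(x), where marginal(x) = Σ_j π_j·f_j(x).
Component likelihoods at x = 'rash':
  L_1 = 0.09
  L_2 = 0.22
Prior × likelihood for each component:
  π_1·L_1 = 0.53 × 0.09 = 0.0477
  π_2·L_2 = 0.47 × 0.22 = 0.1034
Marginal: 0.0477 + 0.1034 = 0.1511
P(Condition 1 | data) ≈ 0.3157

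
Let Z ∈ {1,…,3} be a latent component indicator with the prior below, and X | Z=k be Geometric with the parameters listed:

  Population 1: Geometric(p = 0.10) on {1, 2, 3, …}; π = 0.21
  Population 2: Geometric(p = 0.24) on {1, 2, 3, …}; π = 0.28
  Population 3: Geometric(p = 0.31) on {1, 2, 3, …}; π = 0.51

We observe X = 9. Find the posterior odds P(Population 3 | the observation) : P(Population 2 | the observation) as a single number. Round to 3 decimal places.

Only the two components matter; the odds are (π_i f_i(x)) / (π_j f_j(x)).
Geometric probabilities:
  L_1 = 0.10·(1−0.10)^8 = 0.10·0.430467 = 0.0430467
  L_2 = 0.24·(1−0.24)^8 = 0.24·0.111303 = 0.0267128
  L_3 = 0.31·(1−0.31)^8 = 0.31·0.0513798 = 0.0159277
0.00812315 / 0.00747959 ≈ 1.086

1.086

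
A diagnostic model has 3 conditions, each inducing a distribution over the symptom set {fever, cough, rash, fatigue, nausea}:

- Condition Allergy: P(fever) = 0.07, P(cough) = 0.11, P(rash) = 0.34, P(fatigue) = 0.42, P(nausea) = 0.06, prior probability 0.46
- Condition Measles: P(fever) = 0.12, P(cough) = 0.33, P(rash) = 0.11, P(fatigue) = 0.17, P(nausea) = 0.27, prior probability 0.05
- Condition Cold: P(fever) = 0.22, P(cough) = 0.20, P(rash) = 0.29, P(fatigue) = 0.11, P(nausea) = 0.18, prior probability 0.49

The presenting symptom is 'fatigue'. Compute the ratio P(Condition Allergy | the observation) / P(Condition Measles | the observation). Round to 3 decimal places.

The posterior odds equal the prior odds times the likelihood ratio: (w_i/w_j)·(f_i(x)/f_j(x)).
Categorical probabilities:
  L_Allergy = P(fatigue | comp) = 0.42
  L_Measles = P(fatigue | comp) = 0.17
  L_Cold = P(fatigue | comp) = 0.11
0.1932 / 0.0085 ≈ 22.729

22.729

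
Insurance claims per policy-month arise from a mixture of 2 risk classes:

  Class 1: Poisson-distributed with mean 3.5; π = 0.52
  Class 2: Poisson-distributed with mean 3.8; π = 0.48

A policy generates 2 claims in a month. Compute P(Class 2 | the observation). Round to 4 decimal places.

0.4463

The responsibility of component k is P(Z=k) f_k(x) divided by Σ_j P(Z=j) f_j(x).
Evaluate each component's likelihood at the observed value:
  L_1 = e^(−3.5)·3.5^2/2! = 0.184959
  L_2 = e^(−3.8)·3.8^2/2! = 0.161517
Weight by the priors:
  P(Z=1)·L_1 = 0.52 × 0.184959 = 0.0961787
  P(Z=2)·L_2 = 0.48 × 0.161517 = 0.0775281
Sum: 0.0961787 + 0.0775281 = 0.173707
So the posterior for Class 2 is 0.0775281 / 0.173707 ≈ 0.4463.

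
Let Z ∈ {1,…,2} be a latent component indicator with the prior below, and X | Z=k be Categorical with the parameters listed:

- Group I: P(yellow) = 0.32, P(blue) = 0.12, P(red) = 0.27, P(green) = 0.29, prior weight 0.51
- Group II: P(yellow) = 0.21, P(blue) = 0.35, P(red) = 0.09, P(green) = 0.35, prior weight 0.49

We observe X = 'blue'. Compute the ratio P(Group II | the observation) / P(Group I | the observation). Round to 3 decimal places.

2.802

The posterior odds equal the prior odds times the likelihood ratio: (P(Z=i)/P(Z=j))·(f_i(x)/f_j(x)).
Component likelihoods at x = 'blue':
  f_I = P(blue | comp) = 0.12
  f_II = P(blue | comp) = 0.35
0.1715 / 0.0612 ≈ 2.802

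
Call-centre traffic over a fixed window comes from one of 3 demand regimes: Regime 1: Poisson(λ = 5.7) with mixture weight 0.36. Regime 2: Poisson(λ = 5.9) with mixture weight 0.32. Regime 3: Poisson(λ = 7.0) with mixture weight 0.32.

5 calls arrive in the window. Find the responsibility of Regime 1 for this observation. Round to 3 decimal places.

Apply Bayes' rule: the posterior for each component is proportional to its prior times its likelihood at x.
Evaluate each component's likelihood at the observed value:
  L_1 = e^(−5.7)·5.7^5/5! = 0.16777
  L_2 = e^(−5.9)·5.9^5/5! = 0.163208
  L_3 = e^(−7.0)·7.0^5/5! = 0.127717
Unnormalised posteriors:
  P(Z=1)·L_1 = 0.36 × 0.16777 = 0.0603972
  P(Z=2)·L_2 = 0.32 × 0.163208 = 0.0522266
  P(Z=3)·L_3 = 0.32 × 0.127717 = 0.0408693
Marginal: 0.0603972 + 0.0522266 + 0.0408693 = 0.153493
P(Regime 1 | data) = 0.0603972 / 0.153493 ≈ 0.393

0.393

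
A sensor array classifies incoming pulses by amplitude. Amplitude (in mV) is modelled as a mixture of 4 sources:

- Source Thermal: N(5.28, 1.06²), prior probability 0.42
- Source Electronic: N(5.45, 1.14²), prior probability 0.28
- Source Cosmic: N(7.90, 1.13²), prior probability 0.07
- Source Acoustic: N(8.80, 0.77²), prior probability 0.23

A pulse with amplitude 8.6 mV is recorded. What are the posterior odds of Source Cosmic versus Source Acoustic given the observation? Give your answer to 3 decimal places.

0.177

The posterior odds equal the prior odds times the likelihood ratio: (P(Z=i)/P(Z=j))·(f_i(x)/f_j(x)).
Evaluate each component's likelihood at the observed value:
  L_Thermal = (1/(1.06·√(2π)))·exp(−(8.6−5.28)²/(2·1.06²)) = 0.376361·exp(-4.90495) = 0.00278877
  L_Electronic = (1/(1.14·√(2π)))·exp(−(8.6−5.45)²/(2·1.14²)) = 0.349949·exp(-3.81752) = 0.00769267
  L_Cosmic = (1/(1.13·√(2π)))·exp(−(8.6−7.90)²/(2·1.13²)) = 0.353046·exp(-0.19187) = 0.291409
  L_Acoustic = (1/(0.77·√(2π)))·exp(−(8.6−8.80)²/(2·0.77²)) = 0.518107·exp(-0.03373) = 0.500921
Posterior odds = (P(Z=Cosmic)·L_Cosmic) / (P(Z=Acoustic)·L_Acoustic) = (0.07·0.291409) / (0.23·0.500921) = 0.0203986 / 0.115212 ≈ 0.177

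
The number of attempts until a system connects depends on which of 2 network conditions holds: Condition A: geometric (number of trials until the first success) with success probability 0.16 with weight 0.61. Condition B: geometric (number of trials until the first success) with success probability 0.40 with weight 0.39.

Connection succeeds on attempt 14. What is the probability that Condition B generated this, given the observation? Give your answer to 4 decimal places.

0.0197

The responsibility of component k is P(Z=k) f_k(x) divided by Σ_j P(Z=j) f_j(x).
Geometric probabilities:
  L_A = 0.16·(1−0.16)^13 = 0.16·0.103665 = 0.0165863
  L_B = 0.40·(1−0.40)^13 = 0.40·0.00130607 = 0.000522428
Multiply by the mixture weights:
  P(Z=A)·L_A = 0.61 × 0.0165863 = 0.0101177
  P(Z=B)·L_B = 0.39 × 0.000522428 = 0.000203747
Evidence: 0.0101177 + 0.000203747 = 0.0103214
P(Condition B | the observation) ≈ 0.0197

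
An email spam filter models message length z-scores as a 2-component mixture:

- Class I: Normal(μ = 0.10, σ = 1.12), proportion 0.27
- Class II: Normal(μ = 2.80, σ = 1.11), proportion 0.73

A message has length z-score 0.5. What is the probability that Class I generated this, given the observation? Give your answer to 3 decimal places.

0.746

P(component k | x) = π_k·f_k(x) / marginal(x), where marginal(x) = Σ_j π_j·f_j(x).
Component likelihoods at x = 0.5:
  f_I = (1/(1.12·√(2π)))·exp(−(0.5−0.10)²/(2·1.12²)) = 0.356198·exp(-0.06378) = 0.334191
  f_II = (1/(1.11·√(2π)))·exp(−(0.5−2.80)²/(2·1.11²)) = 0.359407·exp(-2.14674) = 0.0420019
Weight by the priors:
  π_I·f_I = 0.27 × 0.334191 = 0.0902316
  π_II·f_II = 0.73 × 0.0420019 = 0.0306614
Sum: 0.0902316 + 0.0306614 = 0.120893
Responsibility of Class I: 0.0902316 / 0.120893 ≈ 0.746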